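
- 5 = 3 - 8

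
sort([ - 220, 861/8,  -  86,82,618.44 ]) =[ - 220, - 86, 82, 861/8, 618.44]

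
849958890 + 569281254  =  1419240144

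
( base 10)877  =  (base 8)1555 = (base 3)1012111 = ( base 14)469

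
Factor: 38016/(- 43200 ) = -22/25 = - 2^1*5^(-2)*11^1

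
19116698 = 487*39254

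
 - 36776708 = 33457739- 70234447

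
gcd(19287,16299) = 9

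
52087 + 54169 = 106256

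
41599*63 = 2620737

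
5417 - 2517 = 2900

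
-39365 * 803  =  - 31610095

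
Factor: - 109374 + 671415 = 562041 = 3^2 * 197^1*317^1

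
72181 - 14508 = 57673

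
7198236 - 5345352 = 1852884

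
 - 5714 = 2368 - 8082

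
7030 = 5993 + 1037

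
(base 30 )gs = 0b111111100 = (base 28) I4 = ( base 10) 508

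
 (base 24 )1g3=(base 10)963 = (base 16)3c3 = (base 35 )ri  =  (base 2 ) 1111000011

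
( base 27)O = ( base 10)24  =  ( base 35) o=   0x18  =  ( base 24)10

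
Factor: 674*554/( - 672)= - 2^ (-3) * 3^(-1 ) * 7^ ( - 1)*277^1*337^1 = -93349/168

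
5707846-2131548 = 3576298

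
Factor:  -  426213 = -3^2*23^1*29^1*71^1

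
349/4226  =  349/4226 =0.08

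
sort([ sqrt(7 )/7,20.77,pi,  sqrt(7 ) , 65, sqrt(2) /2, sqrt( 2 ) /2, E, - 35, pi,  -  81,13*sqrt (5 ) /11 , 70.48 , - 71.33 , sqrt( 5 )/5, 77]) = [ -81, - 71.33,-35,  sqrt (7)/7,sqrt(5) /5, sqrt ( 2) /2,sqrt( 2)/2, 13*sqrt (5) /11,sqrt(7),E, pi, pi, 20.77,65, 70.48 , 77]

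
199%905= 199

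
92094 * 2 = 184188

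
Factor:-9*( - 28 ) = 252 = 2^2*3^2*7^1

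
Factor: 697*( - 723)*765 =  -3^3*5^1 *17^2*41^1*241^1 = - 385507215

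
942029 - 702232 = 239797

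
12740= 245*52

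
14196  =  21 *676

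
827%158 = 37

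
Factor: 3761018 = 2^1 * 1880509^1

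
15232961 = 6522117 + 8710844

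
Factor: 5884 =2^2*1471^1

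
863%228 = 179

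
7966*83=661178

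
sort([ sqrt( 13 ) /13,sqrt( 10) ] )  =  [sqrt(13 ) /13, sqrt(10) ]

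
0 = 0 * 25731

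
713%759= 713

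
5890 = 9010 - 3120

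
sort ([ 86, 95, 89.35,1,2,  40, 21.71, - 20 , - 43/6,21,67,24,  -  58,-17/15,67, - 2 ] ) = [- 58, - 20, - 43/6, - 2, - 17/15,1,  2,21,21.71, 24,40,67,67,86, 89.35,95] 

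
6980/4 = 1745 = 1745.00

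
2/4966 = 1/2483 = 0.00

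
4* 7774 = 31096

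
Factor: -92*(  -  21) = 2^2*3^1*7^1*23^1 =1932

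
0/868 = 0 = 0.00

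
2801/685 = 2801/685 = 4.09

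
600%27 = 6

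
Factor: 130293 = 3^2*31^1*467^1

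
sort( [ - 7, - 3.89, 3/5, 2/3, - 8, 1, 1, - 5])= [ - 8, - 7, - 5, - 3.89,3/5, 2/3,1,1]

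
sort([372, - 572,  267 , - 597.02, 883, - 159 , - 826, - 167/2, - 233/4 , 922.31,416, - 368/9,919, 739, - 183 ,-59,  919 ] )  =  [ - 826, - 597.02, - 572,  -  183, - 159,-167/2,  -  59, - 233/4, - 368/9, 267,372,416,739, 883,919, 919,922.31]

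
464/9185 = 464/9185 = 0.05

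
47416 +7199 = 54615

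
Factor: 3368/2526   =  2^2*3^(-1) = 4/3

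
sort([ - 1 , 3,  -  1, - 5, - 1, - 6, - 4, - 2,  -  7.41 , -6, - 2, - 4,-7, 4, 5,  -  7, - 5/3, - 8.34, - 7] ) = [-8.34,-7.41, - 7, - 7, - 7 , - 6, - 6 , - 5, - 4 , - 4 , - 2 , - 2 , - 5/3, - 1, - 1, - 1, 3, 4,5 ] 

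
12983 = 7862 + 5121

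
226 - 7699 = -7473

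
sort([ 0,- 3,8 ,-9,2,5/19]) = [-9, - 3,0, 5/19,2,  8]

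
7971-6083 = 1888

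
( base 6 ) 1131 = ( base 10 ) 271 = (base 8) 417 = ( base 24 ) b7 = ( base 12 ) 1A7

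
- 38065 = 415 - 38480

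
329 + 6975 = 7304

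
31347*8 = 250776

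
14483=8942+5541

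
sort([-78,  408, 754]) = [ - 78, 408, 754 ]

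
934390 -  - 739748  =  1674138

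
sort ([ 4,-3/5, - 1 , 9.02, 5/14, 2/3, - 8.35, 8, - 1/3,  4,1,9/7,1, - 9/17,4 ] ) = [ - 8.35,-1,- 3/5, - 9/17, - 1/3,5/14 , 2/3, 1, 1,  9/7,  4, 4, 4,  8, 9.02 ] 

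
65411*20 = 1308220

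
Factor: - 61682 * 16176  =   - 997768032=- 2^5*3^1 * 337^1*30841^1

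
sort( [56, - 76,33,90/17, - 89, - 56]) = [ - 89,- 76 , - 56,90/17,33,  56] 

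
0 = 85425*0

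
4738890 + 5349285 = 10088175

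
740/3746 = 370/1873 = 0.20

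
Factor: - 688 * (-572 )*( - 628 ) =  - 2^8*11^1*13^1 *43^1* 157^1 = - 247140608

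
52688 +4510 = 57198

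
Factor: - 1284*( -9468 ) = 2^4*3^3*107^1 * 263^1 = 12156912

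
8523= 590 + 7933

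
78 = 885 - 807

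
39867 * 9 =358803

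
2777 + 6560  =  9337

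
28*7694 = 215432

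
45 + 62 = 107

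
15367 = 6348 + 9019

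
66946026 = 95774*699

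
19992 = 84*238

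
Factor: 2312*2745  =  6346440 = 2^3*3^2*5^1*17^2*61^1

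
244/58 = 4  +  6/29 = 4.21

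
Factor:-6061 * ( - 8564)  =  51906404 = 2^2*11^1*19^1 * 29^1 *2141^1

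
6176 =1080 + 5096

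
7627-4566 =3061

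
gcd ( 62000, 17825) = 775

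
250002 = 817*306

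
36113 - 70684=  - 34571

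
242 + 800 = 1042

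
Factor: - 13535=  -5^1*2707^1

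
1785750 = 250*7143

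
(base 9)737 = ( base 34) HN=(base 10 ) 601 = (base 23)133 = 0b1001011001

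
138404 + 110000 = 248404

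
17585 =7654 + 9931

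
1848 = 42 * 44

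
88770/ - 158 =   -  562+13/79 = - 561.84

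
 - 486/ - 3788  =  243/1894  =  0.13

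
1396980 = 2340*597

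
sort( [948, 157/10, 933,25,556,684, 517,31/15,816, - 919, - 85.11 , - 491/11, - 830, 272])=[ - 919, - 830, - 85.11, - 491/11,31/15,157/10,25,272, 517,556, 684,816,933, 948] 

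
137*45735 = 6265695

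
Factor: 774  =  2^1*3^2*43^1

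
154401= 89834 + 64567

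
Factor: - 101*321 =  - 32421 = - 3^1*101^1*107^1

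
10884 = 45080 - 34196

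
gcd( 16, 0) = 16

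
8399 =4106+4293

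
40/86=20/43  =  0.47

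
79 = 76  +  3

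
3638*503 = 1829914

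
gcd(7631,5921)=1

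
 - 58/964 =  - 29/482= - 0.06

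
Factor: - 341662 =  - 2^1 * 139^1 * 1229^1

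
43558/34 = 1281  +  2/17 = 1281.12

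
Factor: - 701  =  -701^1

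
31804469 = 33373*953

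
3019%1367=285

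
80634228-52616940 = 28017288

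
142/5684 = 71/2842 = 0.02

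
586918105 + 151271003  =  738189108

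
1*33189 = 33189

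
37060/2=18530 = 18530.00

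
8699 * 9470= 82379530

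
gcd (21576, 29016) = 744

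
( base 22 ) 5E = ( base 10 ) 124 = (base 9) 147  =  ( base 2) 1111100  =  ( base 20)64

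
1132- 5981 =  - 4849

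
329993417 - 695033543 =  - 365040126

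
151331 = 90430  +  60901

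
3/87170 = 3/87170 = 0.00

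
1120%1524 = 1120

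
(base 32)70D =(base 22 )EI9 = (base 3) 100211222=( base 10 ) 7181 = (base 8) 16015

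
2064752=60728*34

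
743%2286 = 743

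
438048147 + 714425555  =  1152473702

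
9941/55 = 180+ 41/55 = 180.75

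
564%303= 261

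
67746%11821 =8641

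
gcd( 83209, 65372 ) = 1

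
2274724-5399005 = -3124281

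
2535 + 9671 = 12206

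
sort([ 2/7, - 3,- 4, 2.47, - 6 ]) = [-6, - 4, - 3 , 2/7,2.47]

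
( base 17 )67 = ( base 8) 155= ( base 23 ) 4h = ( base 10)109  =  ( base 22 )4l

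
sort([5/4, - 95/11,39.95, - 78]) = [ - 78, - 95/11, 5/4, 39.95 ]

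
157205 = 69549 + 87656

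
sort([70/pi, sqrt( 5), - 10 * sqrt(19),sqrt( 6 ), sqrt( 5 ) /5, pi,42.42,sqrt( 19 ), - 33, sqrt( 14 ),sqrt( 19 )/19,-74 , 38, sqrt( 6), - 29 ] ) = [ -74, - 10*sqrt ( 19 ), - 33,-29 , sqrt(19 ) /19, sqrt(5 ) /5,  sqrt( 5 ),sqrt( 6 ),sqrt ( 6 ),pi,sqrt ( 14),sqrt (19 ),70/pi , 38,42.42]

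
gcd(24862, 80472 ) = 2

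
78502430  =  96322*815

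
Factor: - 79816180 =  - 2^2*5^1  *  967^1*4127^1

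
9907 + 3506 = 13413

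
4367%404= 327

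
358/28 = 179/14=12.79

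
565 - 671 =-106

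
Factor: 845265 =3^1*5^1*37^1*1523^1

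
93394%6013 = 3199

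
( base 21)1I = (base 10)39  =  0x27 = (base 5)124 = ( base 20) 1j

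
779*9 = 7011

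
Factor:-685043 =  - 457^1 * 1499^1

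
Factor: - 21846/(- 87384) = 1/4 = 2^(- 2 )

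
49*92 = 4508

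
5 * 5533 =27665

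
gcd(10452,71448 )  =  156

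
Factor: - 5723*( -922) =5276606 = 2^1*59^1*97^1*461^1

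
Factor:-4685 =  - 5^1*937^1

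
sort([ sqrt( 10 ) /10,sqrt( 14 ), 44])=[ sqrt(10)/10 , sqrt(14 ), 44]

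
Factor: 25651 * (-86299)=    - 113^1 * 211^1 *227^1* 409^1 = - 2213655649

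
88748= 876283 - 787535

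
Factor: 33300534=2^1*3^1*47^1 * 263^1*449^1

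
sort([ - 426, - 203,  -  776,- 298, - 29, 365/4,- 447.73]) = [ - 776, - 447.73, - 426,-298,  -  203,-29,365/4]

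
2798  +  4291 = 7089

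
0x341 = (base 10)833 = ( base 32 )Q1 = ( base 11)698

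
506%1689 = 506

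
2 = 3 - 1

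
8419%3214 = 1991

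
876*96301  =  84359676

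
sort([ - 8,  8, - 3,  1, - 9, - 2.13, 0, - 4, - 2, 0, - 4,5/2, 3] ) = [ - 9 , - 8, - 4, - 4, - 3,- 2.13, - 2 , 0,  0,  1,5/2,  3,  8]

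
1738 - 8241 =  - 6503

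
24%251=24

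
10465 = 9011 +1454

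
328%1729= 328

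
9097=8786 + 311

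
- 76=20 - 96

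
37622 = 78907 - 41285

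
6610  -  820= 5790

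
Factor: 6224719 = 2341^1*2659^1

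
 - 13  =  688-701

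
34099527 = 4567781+29531746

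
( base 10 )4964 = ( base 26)78o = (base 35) 41T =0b1001101100100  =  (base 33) 4IE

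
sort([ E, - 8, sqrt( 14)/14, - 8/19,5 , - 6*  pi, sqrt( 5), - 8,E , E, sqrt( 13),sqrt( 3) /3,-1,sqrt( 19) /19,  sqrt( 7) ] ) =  [-6  *pi, - 8, - 8, - 1, - 8/19, sqrt( 19 ) /19, sqrt(14) /14, sqrt( 3 ) /3, sqrt( 5),sqrt( 7 ),E, E, E,sqrt(13), 5 ] 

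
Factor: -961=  - 31^2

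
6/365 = 6/365 = 0.02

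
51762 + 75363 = 127125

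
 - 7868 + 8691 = 823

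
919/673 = 919/673 = 1.37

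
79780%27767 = 24246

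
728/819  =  8/9 = 0.89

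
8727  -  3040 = 5687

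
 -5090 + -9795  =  -14885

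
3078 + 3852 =6930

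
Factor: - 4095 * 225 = - 3^4*5^3* 7^1*13^1 = - 921375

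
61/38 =1+23/38 = 1.61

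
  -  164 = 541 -705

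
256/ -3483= -1+3227/3483=   - 0.07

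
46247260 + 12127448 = 58374708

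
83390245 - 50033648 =33356597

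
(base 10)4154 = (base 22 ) 8ci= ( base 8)10072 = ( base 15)136E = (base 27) 5in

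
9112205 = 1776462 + 7335743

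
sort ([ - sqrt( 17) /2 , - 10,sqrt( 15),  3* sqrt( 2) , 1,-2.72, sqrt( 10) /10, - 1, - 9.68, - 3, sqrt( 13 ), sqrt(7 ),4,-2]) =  [-10,  -  9.68, - 3,-2.72, - sqrt( 17) /2, - 2, - 1,  sqrt(10 )/10,1, sqrt ( 7),sqrt( 13),sqrt(15), 4,3*sqrt (2) ] 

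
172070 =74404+97666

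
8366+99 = 8465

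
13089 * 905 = 11845545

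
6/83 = 6/83 = 0.07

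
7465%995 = 500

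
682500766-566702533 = 115798233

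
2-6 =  - 4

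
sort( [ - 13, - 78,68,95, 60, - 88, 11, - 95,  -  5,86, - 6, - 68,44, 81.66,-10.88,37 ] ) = [ - 95,-88,  -  78,-68,-13,-10.88,-6, - 5 , 11, 37,  44, 60,68 , 81.66,86, 95] 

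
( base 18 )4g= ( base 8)130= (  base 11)80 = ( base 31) 2Q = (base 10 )88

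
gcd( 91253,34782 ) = 1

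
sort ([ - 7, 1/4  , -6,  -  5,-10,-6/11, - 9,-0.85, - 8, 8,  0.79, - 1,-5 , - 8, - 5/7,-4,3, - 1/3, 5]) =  [ -10,-9, - 8, - 8,-7,  -  6, - 5,-5,  -  4,  -  1, - 0.85,- 5/7, - 6/11 , - 1/3, 1/4,0.79,3,  5,8] 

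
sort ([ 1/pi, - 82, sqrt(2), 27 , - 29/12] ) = [-82,- 29/12, 1/pi , sqrt (2), 27]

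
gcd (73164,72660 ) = 84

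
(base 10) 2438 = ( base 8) 4606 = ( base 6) 15142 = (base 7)10052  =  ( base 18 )798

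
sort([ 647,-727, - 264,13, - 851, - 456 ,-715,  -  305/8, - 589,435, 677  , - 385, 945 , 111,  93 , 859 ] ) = [-851, - 727,- 715, - 589,- 456, - 385,-264,  -  305/8,13,93, 111, 435,647, 677, 859,  945 ] 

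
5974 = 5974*1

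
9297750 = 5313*1750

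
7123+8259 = 15382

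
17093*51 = 871743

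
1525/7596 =1525/7596 = 0.20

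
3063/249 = 12 + 25/83 = 12.30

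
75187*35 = 2631545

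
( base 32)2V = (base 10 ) 95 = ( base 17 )5A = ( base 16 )5F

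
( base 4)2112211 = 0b10010110100101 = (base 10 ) 9637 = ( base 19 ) 17D4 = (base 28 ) c85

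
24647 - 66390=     -  41743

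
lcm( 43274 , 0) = 0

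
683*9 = 6147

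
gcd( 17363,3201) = 97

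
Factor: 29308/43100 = 17/25  =  5^( - 2 )  *  17^1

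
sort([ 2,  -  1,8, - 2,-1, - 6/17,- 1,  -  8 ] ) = [-8, - 2, - 1,-1,-1, - 6/17,2, 8]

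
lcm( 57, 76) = 228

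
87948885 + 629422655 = 717371540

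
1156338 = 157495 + 998843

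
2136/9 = 237 + 1/3= 237.33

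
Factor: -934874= - 2^1*467437^1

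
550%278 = 272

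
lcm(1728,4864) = 131328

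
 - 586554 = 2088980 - 2675534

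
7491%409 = 129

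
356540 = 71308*5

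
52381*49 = 2566669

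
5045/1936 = 5045/1936  =  2.61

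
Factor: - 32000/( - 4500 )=64/9 = 2^6*3^(-2 )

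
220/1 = 220 = 220.00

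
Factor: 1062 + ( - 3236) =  - 2^1*1087^1 = - 2174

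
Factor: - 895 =-5^1 * 179^1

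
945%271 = 132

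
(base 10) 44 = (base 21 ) 22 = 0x2c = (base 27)1H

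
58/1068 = 29/534=0.05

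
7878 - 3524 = 4354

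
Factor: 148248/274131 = 2^3*3^( - 1)*11^( - 1 )*13^(  -  1)*29^1=232/429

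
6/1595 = 6/1595 =0.00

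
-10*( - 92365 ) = 923650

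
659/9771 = 659/9771 =0.07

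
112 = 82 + 30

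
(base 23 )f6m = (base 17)1b03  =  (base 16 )1F9F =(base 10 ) 8095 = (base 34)703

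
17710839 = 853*20763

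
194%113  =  81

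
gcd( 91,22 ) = 1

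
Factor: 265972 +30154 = 2^1 * 148063^1 = 296126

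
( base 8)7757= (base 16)fef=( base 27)5g2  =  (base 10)4079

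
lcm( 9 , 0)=0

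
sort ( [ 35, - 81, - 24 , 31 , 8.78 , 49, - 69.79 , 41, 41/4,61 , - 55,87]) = [ - 81 , - 69.79, - 55, - 24, 8.78, 41/4,  31,35,  41 , 49 , 61 , 87]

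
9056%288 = 128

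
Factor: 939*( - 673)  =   - 3^1*313^1*673^1= - 631947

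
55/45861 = 55/45861 = 0.00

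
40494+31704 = 72198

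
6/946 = 3/473 = 0.01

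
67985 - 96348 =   -  28363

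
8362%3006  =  2350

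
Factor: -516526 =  - 2^1*271^1*953^1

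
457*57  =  26049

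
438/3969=146/1323= 0.11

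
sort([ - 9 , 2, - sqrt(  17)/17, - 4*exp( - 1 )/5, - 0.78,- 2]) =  [ - 9,-2 ,-0.78, - 4*exp( - 1)/5, - sqrt( 17)/17, 2]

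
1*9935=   9935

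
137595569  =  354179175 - 216583606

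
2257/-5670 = -2257/5670 = - 0.40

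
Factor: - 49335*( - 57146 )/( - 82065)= -187953194/5471  =  - 2^1*11^1*13^1*23^1*5471^( - 1)*28573^1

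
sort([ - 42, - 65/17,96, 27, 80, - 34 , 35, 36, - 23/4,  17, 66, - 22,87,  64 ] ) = [ - 42 , - 34, - 22 ,-23/4, - 65/17, 17,27  ,  35 , 36,  64, 66,  80,87, 96 ] 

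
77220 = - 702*( - 110) 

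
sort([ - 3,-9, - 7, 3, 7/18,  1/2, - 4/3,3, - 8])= [ - 9,  -  8, - 7,- 3, - 4/3, 7/18, 1/2, 3, 3]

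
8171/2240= 8171/2240  =  3.65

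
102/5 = 20 + 2/5 = 20.40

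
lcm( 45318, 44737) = 3489486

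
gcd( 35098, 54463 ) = 1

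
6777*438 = 2968326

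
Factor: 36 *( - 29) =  - 1044= -2^2*3^2*29^1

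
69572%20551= 7919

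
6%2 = 0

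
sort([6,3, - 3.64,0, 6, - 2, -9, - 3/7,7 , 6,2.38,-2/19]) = [-9, - 3.64, - 2, - 3/7  , - 2/19, 0,2.38,3,6, 6, 6,7]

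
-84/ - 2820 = 7/235= 0.03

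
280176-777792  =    -  497616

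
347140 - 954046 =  - 606906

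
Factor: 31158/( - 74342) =-15579/37171 = - 3^3*577^1* 37171^(-1 )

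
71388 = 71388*1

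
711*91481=65042991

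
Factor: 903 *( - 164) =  - 148092 = - 2^2 *3^1*7^1  *41^1* 43^1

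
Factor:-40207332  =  -2^2*3^1*11^2*27691^1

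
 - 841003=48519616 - 49360619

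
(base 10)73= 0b1001001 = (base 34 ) 25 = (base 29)2F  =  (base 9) 81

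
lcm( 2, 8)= 8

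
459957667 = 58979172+400978495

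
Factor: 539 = 7^2*11^1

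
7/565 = 7/565 = 0.01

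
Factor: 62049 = 3^1*13^1*37^1*43^1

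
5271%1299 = 75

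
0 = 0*2690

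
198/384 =33/64 = 0.52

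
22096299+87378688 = 109474987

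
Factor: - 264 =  - 2^3*3^1*11^1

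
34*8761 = 297874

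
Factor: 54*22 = 2^2*3^3  *  11^1  =  1188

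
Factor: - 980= - 2^2 *5^1*7^2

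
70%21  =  7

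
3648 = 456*8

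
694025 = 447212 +246813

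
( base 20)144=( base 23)l1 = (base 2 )111100100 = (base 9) 587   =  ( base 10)484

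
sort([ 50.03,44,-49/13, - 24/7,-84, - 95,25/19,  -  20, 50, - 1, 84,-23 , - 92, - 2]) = [-95,  -  92, - 84, - 23 , - 20,-49/13, - 24/7, - 2, - 1,25/19, 44, 50,50.03, 84]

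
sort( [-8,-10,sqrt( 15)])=[ - 10  , - 8,sqrt( 15)] 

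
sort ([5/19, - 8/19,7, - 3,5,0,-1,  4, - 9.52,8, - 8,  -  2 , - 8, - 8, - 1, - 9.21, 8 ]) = [ - 9.52, - 9.21, - 8, -8 , - 8, - 3, - 2, - 1, - 1, - 8/19, 0,5/19,  4 , 5, 7,  8, 8 ] 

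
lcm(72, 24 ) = 72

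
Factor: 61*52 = 3172=2^2*13^1*61^1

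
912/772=228/193=1.18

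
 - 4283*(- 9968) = 42692944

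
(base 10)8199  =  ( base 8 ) 20007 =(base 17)1B65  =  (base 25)D2O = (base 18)1759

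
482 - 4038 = -3556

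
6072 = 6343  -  271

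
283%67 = 15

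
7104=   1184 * 6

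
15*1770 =26550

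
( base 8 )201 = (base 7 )243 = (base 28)4h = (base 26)4p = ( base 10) 129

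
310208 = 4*77552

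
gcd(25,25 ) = 25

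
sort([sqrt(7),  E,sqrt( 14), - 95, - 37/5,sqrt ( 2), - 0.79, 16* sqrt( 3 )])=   [ - 95, - 37/5 ,  -  0.79,sqrt(2 ),sqrt(7 ), E,sqrt(14),16*sqrt( 3 )]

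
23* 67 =1541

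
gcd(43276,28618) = 698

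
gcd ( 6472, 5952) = 8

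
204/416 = 51/104= 0.49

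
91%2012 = 91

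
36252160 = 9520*3808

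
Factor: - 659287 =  - 199^1*3313^1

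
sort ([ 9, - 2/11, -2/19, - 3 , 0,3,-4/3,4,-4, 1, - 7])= [ - 7,  -  4,-3, - 4/3, - 2/11,-2/19,0, 1,3,4,9 ] 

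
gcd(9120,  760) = 760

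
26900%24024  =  2876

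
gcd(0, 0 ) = 0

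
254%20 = 14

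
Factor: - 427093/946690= - 2^( - 1 )*5^( - 1 )*41^( - 1)*239^1 * 1787^1*2309^(  -  1)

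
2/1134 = 1/567  =  0.00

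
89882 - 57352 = 32530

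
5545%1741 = 322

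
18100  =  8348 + 9752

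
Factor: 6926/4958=37^( - 1 )*67^(- 1)  *  3463^1 = 3463/2479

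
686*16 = 10976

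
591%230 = 131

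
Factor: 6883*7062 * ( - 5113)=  - 248531405298 = -2^1*3^1*11^1*107^1*5113^1*6883^1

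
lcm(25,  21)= 525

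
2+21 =23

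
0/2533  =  0 = 0.00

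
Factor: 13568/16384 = 2^(-6)*53^1 = 53/64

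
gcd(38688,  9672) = 9672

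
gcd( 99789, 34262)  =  37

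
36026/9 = 4002+8/9=4002.89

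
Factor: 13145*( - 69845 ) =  - 918112525 = - 5^2 * 11^1*61^1*229^1*239^1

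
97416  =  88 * 1107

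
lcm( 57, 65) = 3705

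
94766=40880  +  53886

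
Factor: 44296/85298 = 22148/42649 = 2^2*7^2*113^1 * 42649^ ( - 1)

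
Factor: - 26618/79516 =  - 2^ ( - 1)*103^(-1 )*193^ (-1 )* 13309^1 =-13309/39758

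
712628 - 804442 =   -  91814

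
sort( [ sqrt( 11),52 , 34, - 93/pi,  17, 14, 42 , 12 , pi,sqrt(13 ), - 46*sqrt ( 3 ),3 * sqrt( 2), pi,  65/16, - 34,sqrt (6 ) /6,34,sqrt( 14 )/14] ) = [ - 46*sqrt (3), - 34,-93/pi,sqrt( 14)/14,sqrt( 6 )/6,pi, pi, sqrt( 11) , sqrt(13),65/16, 3*sqrt( 2),12,  14,17, 34,  34,42, 52 ] 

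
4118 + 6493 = 10611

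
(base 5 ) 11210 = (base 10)805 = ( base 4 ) 30211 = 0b1100100101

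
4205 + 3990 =8195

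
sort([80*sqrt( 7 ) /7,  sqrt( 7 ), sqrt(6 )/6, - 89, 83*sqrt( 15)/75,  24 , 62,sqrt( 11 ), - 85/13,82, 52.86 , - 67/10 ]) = [ - 89, - 67/10,  -  85/13,sqrt(6)/6,sqrt ( 7 ),sqrt( 11), 83*sqrt (15)/75,24, 80*sqrt( 7)/7,52.86 , 62,82]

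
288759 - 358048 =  - 69289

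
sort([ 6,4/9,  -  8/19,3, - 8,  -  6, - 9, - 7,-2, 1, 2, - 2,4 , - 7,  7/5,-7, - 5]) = [ - 9 ,- 8, - 7,-7,  -  7,  -  6,-5, - 2 ,- 2, - 8/19,4/9, 1,7/5,2, 3, 4, 6]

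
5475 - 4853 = 622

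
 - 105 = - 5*21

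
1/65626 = 1/65626 = 0.00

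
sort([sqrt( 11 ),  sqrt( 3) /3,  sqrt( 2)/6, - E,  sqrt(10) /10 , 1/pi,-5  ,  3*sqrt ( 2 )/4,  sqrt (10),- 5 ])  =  [ - 5, - 5,-E,  sqrt( 2)/6, sqrt (10)/10,1/pi,sqrt(3 )/3, 3*sqrt( 2)/4 , sqrt(10),sqrt( 11 ) ]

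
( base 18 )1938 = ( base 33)82W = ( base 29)ADN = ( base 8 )21152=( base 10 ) 8810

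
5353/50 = 5353/50 = 107.06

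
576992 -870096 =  -293104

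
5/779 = 5/779 = 0.01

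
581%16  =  5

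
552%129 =36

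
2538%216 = 162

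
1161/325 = 3  +  186/325= 3.57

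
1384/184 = 173/23   =  7.52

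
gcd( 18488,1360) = 8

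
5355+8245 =13600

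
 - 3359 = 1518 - 4877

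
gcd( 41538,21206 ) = 46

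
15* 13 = 195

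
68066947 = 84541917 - 16474970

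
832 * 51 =42432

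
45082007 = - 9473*( - 4759 ) 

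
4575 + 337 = 4912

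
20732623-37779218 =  - 17046595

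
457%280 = 177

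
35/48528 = 35/48528  =  0.00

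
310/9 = 34 + 4/9= 34.44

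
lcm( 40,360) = 360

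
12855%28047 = 12855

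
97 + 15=112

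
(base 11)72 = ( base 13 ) 61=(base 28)2n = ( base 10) 79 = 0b1001111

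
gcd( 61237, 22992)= 1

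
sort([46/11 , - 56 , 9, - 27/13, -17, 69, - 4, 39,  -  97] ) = [ - 97,-56, - 17, - 4 , - 27/13,46/11,9, 39,69] 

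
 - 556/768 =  - 1 + 53/192 = - 0.72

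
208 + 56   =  264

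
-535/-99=5 +40/99=5.40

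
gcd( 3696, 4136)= 88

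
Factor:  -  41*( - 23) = 23^1 * 41^1 = 943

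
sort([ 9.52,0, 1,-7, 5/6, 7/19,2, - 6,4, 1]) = [-7, - 6,0, 7/19,5/6, 1,1,2,4,9.52]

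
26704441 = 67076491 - 40372050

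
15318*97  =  1485846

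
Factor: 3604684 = 2^2*901171^1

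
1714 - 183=1531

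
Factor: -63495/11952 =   -  85/16=   - 2^(-4 )*5^1*17^1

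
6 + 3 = 9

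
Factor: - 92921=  - 92921^1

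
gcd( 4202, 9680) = 22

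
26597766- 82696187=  - 56098421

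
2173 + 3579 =5752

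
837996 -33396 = 804600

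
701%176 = 173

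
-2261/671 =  - 2261/671 = - 3.37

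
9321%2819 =864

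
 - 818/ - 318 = 409/159 = 2.57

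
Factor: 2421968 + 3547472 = 5969440 = 2^5 *5^1*37309^1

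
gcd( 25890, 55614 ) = 6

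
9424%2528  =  1840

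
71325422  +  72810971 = 144136393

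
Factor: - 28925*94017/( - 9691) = 3^1* 5^2*7^1*11^1*13^1*37^1 * 89^1*881^( - 1) = 247221975/881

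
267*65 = 17355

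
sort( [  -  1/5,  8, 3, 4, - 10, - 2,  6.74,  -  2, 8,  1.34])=[-10, - 2,-2, - 1/5,1.34,3, 4,6.74,8,8 ]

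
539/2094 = 539/2094  =  0.26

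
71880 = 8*8985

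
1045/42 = 1045/42 = 24.88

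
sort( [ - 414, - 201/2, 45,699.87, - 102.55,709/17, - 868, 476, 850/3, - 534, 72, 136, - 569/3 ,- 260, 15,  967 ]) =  [  -  868, - 534, - 414,-260, - 569/3,  -  102.55, - 201/2, 15,709/17, 45,72, 136, 850/3, 476, 699.87, 967] 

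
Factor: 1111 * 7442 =8268062 =2^1 * 11^1*61^2 * 101^1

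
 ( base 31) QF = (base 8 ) 1465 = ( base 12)585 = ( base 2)1100110101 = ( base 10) 821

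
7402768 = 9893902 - 2491134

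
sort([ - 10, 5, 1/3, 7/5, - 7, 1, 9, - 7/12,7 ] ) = [-10, -7,  -  7/12,1/3, 1,7/5 , 5, 7, 9] 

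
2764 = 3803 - 1039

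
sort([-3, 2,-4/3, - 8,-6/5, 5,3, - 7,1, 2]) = [-8,-7 , -3, - 4/3,- 6/5, 1, 2, 2,3,5] 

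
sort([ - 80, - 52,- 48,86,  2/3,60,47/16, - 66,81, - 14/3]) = [ - 80 , - 66, - 52, - 48, - 14/3,  2/3 , 47/16, 60, 81,86]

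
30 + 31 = 61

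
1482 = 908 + 574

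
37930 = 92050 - 54120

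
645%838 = 645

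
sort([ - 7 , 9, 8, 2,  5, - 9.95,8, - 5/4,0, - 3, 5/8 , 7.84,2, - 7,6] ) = [- 9.95, - 7 , - 7,-3,-5/4 , 0, 5/8,2 , 2,5,6,7.84, 8 , 8,9 ] 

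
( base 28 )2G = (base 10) 72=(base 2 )1001000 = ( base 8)110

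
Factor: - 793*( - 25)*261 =3^2 *5^2*13^1*29^1* 61^1 = 5174325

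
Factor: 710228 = 2^2*277^1*641^1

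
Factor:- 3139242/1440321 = - 2^1*480107^(-1 )*523207^1 = - 1046414/480107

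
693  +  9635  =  10328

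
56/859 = 56/859 = 0.07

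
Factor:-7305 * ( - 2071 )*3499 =3^1 * 5^1*19^1 * 109^1*487^1*3499^1 = 52935163845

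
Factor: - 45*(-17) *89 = 3^2*5^1*17^1*89^1 = 68085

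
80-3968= -3888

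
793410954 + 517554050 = 1310965004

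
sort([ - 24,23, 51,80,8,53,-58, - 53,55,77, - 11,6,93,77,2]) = [  -  58, -53, - 24 , - 11,2,6, 8 , 23,51 , 53,55, 77, 77 , 80, 93]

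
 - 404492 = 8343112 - 8747604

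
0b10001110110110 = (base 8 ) 21666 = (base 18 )1a3g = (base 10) 9142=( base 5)243032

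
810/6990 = 27/233= 0.12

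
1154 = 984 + 170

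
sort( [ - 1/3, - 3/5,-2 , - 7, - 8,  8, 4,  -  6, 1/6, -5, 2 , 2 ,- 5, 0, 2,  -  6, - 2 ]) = [  -  8,-7, - 6, - 6 ,-5, - 5, - 2, - 2, - 3/5, - 1/3, 0 , 1/6, 2, 2, 2, 4, 8 ] 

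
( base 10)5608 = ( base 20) e08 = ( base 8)12750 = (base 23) adj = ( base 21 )cf1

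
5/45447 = 5/45447 = 0.00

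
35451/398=89 + 29/398 = 89.07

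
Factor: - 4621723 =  - 4621723^1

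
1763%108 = 35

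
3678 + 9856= 13534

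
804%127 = 42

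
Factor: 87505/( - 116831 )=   -185/247=- 5^1*13^( - 1 )*19^ ( - 1 )*37^1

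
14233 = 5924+8309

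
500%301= 199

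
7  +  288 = 295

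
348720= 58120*6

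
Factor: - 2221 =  - 2221^1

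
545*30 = 16350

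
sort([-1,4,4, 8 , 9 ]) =[ - 1, 4,4,8,9]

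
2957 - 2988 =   -  31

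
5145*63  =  324135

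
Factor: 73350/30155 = 2^1*3^2*5^1 * 37^(  -  1 ) = 90/37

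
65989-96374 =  - 30385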